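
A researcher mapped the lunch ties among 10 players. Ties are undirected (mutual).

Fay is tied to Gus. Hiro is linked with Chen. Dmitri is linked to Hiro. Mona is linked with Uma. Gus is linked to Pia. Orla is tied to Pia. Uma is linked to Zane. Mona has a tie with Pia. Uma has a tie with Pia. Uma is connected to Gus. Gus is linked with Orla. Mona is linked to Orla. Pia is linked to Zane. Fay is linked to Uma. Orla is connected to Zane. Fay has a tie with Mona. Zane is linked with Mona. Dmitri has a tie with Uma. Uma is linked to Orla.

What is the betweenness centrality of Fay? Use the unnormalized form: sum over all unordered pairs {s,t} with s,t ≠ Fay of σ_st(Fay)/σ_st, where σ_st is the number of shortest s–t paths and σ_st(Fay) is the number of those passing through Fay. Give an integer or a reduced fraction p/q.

Pairs whose geodesics pass through Fay — Gus–Mona: 1/4.
All other pairs contribute 0.
Summing the contributions gives betweenness(Fay) = 1/4.

1/4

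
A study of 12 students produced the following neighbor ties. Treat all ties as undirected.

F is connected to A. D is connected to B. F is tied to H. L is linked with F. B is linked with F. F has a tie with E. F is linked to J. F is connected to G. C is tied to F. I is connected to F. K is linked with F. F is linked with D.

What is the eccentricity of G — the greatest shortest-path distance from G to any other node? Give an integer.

Distances from G: A:2, B:2, C:2, D:2, E:2, F:1, H:2, I:2, J:2, K:2, L:2.
The largest is 2 (to D, K, I, A, J, L, B, E, C, and H), so the eccentricity of G is 2.

2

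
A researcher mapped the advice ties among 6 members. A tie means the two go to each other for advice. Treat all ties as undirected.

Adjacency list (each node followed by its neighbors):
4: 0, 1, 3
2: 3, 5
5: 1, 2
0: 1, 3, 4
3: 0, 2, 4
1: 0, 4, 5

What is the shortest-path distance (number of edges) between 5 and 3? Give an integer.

2

One shortest route is 5 – 2 – 3, which uses 2 edges, and 5 and 3 are not directly tied, so nothing shorter exists. So d(5,3) = 2.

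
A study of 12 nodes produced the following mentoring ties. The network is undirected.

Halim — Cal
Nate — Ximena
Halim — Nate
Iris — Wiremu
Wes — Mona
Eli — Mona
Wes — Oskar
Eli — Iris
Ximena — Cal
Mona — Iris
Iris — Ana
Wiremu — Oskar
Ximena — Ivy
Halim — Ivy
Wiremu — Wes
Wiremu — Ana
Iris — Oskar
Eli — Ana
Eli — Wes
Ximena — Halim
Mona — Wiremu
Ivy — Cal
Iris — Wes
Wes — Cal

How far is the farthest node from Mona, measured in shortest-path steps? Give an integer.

4

Distances from Mona: Ana:2, Cal:2, Eli:1, Halim:3, Iris:1, Ivy:3, Nate:4, Oskar:2, Wes:1, Wiremu:1, Ximena:3.
The largest is 4 (to Nate), so the eccentricity of Mona is 4.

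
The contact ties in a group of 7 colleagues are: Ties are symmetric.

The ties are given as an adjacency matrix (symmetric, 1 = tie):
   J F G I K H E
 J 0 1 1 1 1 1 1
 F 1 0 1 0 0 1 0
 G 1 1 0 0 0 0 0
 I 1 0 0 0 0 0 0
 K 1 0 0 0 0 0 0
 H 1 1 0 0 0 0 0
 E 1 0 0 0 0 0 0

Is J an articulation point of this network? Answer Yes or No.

Yes

Removing J leaves {F, G, and H} with no path to {I}, so the network splits into 4 components. J is a cut vertex.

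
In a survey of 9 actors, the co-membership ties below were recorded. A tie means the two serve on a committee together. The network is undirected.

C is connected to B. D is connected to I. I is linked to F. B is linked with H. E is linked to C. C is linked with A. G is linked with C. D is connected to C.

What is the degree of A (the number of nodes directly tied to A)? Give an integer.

A is directly tied to C. That is 1 neighbor, so the degree of A is 1.

1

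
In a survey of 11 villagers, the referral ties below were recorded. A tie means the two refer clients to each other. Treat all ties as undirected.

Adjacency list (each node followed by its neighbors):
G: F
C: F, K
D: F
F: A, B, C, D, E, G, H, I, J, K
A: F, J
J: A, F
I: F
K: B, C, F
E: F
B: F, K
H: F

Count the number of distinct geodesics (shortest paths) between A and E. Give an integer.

The shortest distance is 2, and the only length-2 path is A–F–E. So there is exactly 1 shortest path.

1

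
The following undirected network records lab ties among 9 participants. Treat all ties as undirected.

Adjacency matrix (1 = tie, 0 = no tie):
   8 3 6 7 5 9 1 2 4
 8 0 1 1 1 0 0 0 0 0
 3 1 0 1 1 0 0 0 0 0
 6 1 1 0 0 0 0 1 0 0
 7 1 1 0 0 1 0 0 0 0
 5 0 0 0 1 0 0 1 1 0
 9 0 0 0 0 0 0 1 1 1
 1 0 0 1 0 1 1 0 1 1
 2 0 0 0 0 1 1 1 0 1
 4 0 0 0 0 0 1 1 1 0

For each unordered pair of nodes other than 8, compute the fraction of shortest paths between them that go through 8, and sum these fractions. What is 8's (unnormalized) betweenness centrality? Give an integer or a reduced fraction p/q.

1/2

Pairs whose geodesics pass through 8 — 6–7: 1/2.
All other pairs contribute 0.
Summing the contributions gives betweenness(8) = 1/2.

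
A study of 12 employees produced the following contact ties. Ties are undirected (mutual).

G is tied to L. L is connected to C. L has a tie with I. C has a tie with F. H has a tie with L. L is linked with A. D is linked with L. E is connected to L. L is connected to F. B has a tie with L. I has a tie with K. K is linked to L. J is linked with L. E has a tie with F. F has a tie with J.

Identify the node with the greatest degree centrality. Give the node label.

L

Degrees — A:1, B:1, C:2, D:1, E:2, F:4, G:1, H:1, I:2, J:2, K:2, L:11.
The maximum is 11, attained only by L.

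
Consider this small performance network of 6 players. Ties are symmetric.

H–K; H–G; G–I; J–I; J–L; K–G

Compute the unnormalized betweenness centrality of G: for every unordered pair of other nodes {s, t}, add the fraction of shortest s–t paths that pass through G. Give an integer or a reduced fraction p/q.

Pairs whose geodesics pass through G — I–K: 1; I–H: 1; J–K: 1; J–H: 1; L–K: 1; L–H: 1.
All other pairs contribute 0.
Summing the contributions gives betweenness(G) = 6.

6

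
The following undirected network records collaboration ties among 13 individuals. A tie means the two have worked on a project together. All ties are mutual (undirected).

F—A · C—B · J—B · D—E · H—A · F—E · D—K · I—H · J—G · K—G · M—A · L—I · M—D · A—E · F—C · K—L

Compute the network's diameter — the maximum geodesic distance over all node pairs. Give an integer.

Eccentricity of each node (its greatest distance to any other): A:4, B:5, C:5, D:4, E:4, F:4, G:4, H:5, I:5, J:5, K:4, L:5, M:4.
The maximum eccentricity is 5, realized for instance by the pair J–H via J – B – C – F – A – H. So the diameter is 5.

5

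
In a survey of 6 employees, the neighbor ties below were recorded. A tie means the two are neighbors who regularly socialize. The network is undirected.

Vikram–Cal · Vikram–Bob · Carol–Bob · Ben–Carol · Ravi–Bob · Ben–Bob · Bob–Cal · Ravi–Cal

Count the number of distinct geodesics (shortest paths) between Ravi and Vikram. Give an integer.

The shortest distance is 2. The length-2 paths are: Ravi–Bob–Vikram; Ravi–Cal–Vikram.
That gives 2 distinct shortest paths.

2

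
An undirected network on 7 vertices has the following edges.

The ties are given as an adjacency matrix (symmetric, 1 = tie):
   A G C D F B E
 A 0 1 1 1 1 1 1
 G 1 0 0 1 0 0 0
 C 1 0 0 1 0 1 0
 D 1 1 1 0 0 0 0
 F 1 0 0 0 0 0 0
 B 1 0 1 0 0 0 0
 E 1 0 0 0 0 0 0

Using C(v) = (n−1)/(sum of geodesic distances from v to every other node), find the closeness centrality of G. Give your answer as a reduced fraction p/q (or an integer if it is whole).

Distances from G: A:1, B:2, C:2, D:1, E:2, F:2. Sum = 10.
n = 7, so closeness = 6/10 = 3/5.

3/5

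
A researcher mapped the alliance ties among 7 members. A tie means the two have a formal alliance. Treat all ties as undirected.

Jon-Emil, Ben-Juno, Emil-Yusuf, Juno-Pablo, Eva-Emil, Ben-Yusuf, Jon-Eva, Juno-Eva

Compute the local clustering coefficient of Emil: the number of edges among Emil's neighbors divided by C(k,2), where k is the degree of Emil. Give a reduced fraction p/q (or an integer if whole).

1/3

Emil's neighbors: Eva, Jon, and Yusuf (k = 3).
Possible neighbor pairs: C(3,2) = 3. Edges among them: Eva–Jon → e = 1.
Clustering(Emil) = 1/3.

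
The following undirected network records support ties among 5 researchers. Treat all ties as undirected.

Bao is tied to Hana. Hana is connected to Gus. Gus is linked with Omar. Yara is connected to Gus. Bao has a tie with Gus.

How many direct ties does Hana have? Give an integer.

Hana is directly tied to Bao and Gus. That is 2 neighbors, so the degree of Hana is 2.

2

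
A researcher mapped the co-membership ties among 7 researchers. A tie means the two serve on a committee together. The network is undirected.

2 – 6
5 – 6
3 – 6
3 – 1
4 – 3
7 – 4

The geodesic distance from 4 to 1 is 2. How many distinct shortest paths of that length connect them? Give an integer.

1

The shortest distance is 2, and the only length-2 path is 4–3–1. So there is exactly 1 shortest path.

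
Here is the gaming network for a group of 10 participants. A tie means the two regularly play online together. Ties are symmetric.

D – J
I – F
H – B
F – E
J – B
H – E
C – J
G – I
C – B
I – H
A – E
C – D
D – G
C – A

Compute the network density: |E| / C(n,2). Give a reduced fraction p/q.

There are 14 edges and 10 nodes, so the maximum possible is C(10,2) = 45.
Density = 14/45.

14/45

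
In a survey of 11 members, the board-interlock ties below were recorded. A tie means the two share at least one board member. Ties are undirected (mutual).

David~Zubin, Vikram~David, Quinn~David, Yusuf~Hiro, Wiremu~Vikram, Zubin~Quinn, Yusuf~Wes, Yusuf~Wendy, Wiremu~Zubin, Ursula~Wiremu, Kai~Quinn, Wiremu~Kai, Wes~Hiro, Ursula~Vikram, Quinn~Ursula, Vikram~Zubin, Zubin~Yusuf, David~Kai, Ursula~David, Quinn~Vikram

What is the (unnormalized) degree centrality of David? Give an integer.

David is directly tied to Kai, Quinn, Ursula, Vikram, and Zubin. That is 5 neighbors, so the degree of David is 5.

5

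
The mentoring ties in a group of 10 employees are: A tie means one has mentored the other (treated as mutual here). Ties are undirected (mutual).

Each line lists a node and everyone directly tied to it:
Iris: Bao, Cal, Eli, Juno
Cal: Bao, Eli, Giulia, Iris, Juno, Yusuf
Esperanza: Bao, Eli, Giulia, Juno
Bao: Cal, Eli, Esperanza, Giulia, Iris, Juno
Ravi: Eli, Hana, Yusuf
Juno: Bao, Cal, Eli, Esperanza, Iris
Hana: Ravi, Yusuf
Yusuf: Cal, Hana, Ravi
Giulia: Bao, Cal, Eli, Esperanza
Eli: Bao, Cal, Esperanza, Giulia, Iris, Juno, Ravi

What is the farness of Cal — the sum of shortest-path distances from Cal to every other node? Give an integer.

Distances from Cal: Bao:1, Eli:1, Esperanza:2, Giulia:1, Hana:2, Iris:1, Juno:1, Ravi:2, Yusuf:1.
Sum = 1 + 1 + 2 + 1 + 2 + 1 + 1 + 2 + 1 = 12.

12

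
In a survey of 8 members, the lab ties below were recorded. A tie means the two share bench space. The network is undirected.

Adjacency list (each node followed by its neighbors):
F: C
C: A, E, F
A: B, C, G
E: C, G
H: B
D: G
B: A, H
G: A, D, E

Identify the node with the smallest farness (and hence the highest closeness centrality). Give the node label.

Farness (sum of distances to all others) for each node — A:11, B:15, C:13, D:19, E:15, F:19, G:13, H:21.
The smallest farness is 11, for A, so A has the highest closeness.

A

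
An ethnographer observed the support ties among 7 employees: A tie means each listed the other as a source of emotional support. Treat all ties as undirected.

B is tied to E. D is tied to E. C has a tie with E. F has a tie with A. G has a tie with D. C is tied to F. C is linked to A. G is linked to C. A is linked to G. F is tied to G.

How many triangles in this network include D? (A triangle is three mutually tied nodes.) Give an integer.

D's neighbors are E and G, but none of them are tied to each other, so no triangle contains D.

0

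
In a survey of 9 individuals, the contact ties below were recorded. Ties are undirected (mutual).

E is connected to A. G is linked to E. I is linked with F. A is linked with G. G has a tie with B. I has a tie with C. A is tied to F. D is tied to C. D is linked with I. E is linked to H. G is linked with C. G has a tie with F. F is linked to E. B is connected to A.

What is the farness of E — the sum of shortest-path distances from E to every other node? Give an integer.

Distances from E: A:1, B:2, C:2, D:3, F:1, G:1, H:1, I:2.
Sum = 1 + 2 + 2 + 3 + 1 + 1 + 1 + 2 = 13.

13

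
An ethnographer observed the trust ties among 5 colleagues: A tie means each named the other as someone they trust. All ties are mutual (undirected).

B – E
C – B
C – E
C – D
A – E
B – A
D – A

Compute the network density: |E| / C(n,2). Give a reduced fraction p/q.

There are 7 edges and 5 nodes, so the maximum possible is C(5,2) = 10.
Density = 7/10.

7/10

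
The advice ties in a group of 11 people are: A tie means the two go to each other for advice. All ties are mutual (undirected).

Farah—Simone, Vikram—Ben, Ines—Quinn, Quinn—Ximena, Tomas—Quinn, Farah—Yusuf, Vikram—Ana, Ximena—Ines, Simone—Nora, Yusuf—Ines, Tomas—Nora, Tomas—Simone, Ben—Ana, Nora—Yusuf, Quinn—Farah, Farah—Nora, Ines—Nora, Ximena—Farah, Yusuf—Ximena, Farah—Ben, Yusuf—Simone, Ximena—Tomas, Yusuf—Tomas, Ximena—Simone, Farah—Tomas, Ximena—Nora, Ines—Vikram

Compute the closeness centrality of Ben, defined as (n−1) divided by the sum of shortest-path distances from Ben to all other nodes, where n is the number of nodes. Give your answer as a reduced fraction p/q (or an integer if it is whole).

10/17

Distances from Ben: Ana:1, Farah:1, Ines:2, Nora:2, Quinn:2, Simone:2, Tomas:2, Vikram:1, Ximena:2, Yusuf:2. Sum = 17.
n = 11, so closeness = 10/17.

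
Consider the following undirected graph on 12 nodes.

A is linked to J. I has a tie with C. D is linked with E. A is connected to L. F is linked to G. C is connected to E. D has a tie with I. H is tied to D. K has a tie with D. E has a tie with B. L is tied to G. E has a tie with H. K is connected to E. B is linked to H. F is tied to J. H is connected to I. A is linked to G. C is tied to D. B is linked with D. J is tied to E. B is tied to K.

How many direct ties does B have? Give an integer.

B is directly tied to D, E, H, and K. That is 4 neighbors, so the degree of B is 4.

4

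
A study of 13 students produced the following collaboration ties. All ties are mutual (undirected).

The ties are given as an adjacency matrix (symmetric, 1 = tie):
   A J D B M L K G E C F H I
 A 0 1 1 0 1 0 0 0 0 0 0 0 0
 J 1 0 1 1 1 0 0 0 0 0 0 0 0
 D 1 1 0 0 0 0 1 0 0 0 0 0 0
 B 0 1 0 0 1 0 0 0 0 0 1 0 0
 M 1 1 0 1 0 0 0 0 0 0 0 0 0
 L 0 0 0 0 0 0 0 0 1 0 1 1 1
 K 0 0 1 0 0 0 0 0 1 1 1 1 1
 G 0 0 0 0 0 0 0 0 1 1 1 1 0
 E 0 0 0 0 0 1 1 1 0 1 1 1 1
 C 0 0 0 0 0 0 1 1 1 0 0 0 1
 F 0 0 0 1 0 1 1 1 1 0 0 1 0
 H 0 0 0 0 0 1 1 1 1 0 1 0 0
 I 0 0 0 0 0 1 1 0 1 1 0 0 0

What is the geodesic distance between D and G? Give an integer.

3

One shortest route is D – K – E – G, which uses 3 edges, and at distance 2 from D we only reach {B, C, E, F, H, I, M}, which does not include G. So d(D,G) = 3.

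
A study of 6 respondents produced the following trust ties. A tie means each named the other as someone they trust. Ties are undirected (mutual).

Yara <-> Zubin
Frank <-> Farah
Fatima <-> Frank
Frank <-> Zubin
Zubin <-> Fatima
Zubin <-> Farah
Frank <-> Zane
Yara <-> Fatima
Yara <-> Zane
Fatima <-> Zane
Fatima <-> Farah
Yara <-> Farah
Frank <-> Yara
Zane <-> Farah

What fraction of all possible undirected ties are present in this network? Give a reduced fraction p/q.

There are 14 edges and 6 nodes, so the maximum possible is C(6,2) = 15.
Density = 14/15.

14/15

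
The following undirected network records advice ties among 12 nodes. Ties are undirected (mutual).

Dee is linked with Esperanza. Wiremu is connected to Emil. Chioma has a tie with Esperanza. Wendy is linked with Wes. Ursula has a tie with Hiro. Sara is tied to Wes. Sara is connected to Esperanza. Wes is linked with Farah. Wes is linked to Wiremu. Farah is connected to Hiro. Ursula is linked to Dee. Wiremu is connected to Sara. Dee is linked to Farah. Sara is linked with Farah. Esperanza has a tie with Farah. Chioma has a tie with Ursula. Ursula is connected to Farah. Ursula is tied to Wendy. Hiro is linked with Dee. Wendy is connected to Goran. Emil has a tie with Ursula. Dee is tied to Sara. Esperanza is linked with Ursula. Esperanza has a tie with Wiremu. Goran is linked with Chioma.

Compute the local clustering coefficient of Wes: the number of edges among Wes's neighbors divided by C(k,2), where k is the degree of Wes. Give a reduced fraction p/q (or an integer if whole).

1/3

Wes's neighbors: Farah, Sara, Wendy, and Wiremu (k = 4).
Possible neighbor pairs: C(4,2) = 6. Edges among them: Farah–Sara, Sara–Wiremu → e = 2.
Clustering(Wes) = 2/6 = 1/3.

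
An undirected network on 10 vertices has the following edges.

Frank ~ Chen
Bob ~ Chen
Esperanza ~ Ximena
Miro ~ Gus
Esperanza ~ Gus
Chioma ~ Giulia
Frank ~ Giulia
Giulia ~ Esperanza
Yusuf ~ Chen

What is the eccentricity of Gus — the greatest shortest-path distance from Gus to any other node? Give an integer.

5

Distances from Gus: Bob:5, Chen:4, Chioma:3, Esperanza:1, Frank:3, Giulia:2, Miro:1, Ximena:2, Yusuf:5.
The largest is 5 (to Yusuf and Bob), so the eccentricity of Gus is 5.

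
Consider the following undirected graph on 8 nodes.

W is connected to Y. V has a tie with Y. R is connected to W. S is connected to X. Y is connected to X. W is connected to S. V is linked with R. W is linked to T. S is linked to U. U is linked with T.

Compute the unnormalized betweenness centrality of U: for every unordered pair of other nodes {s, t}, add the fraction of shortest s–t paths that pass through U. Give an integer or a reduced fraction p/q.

Pairs whose geodesics pass through U — X–T: 1/3; S–T: 1/2.
All other pairs contribute 0.
Summing the contributions gives betweenness(U) = 5/6.

5/6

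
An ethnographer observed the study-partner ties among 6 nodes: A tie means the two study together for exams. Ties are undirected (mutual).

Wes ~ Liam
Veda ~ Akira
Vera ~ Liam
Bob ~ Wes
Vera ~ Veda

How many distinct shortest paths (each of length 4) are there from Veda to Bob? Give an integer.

1

The shortest distance is 4, and the only length-4 path is Veda–Vera–Liam–Wes–Bob. So there is exactly 1 shortest path.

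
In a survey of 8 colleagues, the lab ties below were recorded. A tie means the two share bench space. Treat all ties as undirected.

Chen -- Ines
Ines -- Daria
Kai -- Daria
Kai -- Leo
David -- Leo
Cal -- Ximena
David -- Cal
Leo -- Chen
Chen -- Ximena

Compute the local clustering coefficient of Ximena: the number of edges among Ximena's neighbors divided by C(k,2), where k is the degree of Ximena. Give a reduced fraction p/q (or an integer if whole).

0

Ximena's neighbors: Cal and Chen (k = 2).
Possible neighbor pairs: C(2,2) = 1. Edges among them: none → e = 0.
Clustering(Ximena) = 0/1.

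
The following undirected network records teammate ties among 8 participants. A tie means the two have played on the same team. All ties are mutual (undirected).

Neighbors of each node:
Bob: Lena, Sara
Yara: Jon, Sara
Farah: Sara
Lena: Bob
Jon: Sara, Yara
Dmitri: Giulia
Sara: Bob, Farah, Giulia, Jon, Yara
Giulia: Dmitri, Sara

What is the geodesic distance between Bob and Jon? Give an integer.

One shortest route is Bob – Sara – Jon, which uses 2 edges, and Bob and Jon are not directly tied, so nothing shorter exists. So d(Bob,Jon) = 2.

2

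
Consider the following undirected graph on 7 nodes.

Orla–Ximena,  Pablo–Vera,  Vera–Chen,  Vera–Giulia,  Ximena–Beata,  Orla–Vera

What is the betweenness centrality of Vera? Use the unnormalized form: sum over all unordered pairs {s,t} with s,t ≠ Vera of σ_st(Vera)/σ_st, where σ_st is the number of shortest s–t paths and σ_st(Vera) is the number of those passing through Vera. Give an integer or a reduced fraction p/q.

Pairs whose geodesics pass through Vera — Giulia–Pablo: 1; Giulia–Orla: 1; Giulia–Ximena: 1; Giulia–Beata: 1; Giulia–Chen: 1; Pablo–Orla: 1; Pablo–Ximena: 1; Pablo–Beata: 1; Pablo–Chen: 1; Orla–Chen: 1; Ximena–Chen: 1; Beata–Chen: 1.
All other pairs contribute 0.
Summing the contributions gives betweenness(Vera) = 12.

12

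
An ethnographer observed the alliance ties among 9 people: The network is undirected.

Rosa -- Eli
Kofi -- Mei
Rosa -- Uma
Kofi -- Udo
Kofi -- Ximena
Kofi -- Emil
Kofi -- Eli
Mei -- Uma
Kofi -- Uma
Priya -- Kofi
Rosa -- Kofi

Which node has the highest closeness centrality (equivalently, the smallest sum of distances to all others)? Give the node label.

Farness (sum of distances to all others) for each node — Eli:14, Emil:15, Kofi:8, Mei:14, Priya:15, Rosa:13, Udo:15, Uma:13, Ximena:15.
The smallest farness is 8, for Kofi, so Kofi has the highest closeness.

Kofi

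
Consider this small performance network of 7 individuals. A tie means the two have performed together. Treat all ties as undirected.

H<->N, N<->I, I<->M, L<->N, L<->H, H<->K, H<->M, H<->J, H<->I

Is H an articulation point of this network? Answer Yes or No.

Yes

Removing H leaves {I, L, M, and N} with no path to {J}, so the network splits into 3 components. H is a cut vertex.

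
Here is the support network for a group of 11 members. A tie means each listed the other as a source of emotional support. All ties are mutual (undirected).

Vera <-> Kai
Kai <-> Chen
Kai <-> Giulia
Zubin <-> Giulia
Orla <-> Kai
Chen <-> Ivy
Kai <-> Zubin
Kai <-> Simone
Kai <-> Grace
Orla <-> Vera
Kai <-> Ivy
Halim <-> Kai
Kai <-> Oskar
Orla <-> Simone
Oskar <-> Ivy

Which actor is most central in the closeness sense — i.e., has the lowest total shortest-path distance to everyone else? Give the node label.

Kai

Farness (sum of distances to all others) for each node — Chen:18, Giulia:18, Grace:19, Halim:19, Ivy:17, Kai:10, Orla:17, Oskar:18, Simone:18, Vera:18, Zubin:18.
The smallest farness is 10, for Kai, so Kai has the highest closeness.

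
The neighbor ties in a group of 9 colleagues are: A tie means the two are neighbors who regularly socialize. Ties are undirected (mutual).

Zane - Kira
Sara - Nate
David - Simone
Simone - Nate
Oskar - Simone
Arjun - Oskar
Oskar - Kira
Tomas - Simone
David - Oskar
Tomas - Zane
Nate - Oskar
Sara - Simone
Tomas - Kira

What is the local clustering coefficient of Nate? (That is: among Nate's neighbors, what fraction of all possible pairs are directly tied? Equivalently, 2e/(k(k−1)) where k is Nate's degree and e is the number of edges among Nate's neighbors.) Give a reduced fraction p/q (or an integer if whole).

Nate's neighbors: Oskar, Sara, and Simone (k = 3).
Possible neighbor pairs: C(3,2) = 3. Edges among them: Oskar–Simone, Sara–Simone → e = 2.
Clustering(Nate) = 2/3.

2/3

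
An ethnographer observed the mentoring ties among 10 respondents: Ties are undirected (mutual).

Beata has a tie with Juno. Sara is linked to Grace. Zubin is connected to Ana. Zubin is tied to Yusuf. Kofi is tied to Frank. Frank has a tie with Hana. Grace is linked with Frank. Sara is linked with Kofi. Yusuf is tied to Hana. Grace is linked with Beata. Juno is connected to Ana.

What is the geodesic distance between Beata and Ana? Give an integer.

One shortest route is Beata – Juno – Ana, which uses 2 edges, and Beata and Ana are not directly tied, so nothing shorter exists. So d(Beata,Ana) = 2.

2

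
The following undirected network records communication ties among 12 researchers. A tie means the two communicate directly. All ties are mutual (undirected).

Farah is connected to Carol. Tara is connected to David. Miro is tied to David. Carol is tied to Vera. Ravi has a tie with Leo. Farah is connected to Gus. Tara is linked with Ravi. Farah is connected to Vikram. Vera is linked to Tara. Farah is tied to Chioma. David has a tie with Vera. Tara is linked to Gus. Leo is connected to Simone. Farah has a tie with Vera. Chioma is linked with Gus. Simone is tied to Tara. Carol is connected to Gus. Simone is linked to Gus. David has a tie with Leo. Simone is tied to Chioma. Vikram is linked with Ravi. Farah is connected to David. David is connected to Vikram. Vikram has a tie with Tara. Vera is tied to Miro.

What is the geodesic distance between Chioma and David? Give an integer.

2

One shortest route is Chioma – Farah – David, which uses 2 edges, and Chioma and David are not directly tied, so nothing shorter exists. So d(Chioma,David) = 2.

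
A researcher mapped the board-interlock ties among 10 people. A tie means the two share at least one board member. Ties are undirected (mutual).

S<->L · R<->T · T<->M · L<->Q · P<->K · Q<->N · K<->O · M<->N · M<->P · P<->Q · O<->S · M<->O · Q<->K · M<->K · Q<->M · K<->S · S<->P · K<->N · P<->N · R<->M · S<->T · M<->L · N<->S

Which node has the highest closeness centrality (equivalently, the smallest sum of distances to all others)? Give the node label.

Farness (sum of distances to all others) for each node — K:12, L:15, M:10, N:13, O:15, P:13, Q:13, R:16, S:12, T:15.
The smallest farness is 10, for M, so M has the highest closeness.

M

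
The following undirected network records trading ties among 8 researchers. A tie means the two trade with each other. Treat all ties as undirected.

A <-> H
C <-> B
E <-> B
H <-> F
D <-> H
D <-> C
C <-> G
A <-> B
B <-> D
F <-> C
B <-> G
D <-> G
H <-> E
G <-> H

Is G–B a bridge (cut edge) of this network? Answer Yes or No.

Even without that edge, G still reaches B via G – D – B, so the network stays connected. Not a bridge.

No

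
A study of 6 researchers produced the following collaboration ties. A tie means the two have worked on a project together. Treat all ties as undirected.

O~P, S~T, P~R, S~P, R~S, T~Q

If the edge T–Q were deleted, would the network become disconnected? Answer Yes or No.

Without the T–Q edge there is no alternate route between T and Q, so the network disconnects. It is a bridge.

Yes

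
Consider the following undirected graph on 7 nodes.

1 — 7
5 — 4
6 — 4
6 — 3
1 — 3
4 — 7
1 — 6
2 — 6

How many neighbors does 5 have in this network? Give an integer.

1

5 is directly tied to 4. That is 1 neighbor, so the degree of 5 is 1.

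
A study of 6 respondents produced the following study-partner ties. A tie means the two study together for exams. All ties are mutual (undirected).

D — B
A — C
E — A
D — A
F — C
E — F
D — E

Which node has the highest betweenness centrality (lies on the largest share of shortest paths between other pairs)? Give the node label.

Unnormalized betweenness of each node: A:5/2, B:0, C:1/2, D:4, E:5/2, F:1/2.
D has the largest value, 4, making it the main broker — the node through which the most shortest paths run.

D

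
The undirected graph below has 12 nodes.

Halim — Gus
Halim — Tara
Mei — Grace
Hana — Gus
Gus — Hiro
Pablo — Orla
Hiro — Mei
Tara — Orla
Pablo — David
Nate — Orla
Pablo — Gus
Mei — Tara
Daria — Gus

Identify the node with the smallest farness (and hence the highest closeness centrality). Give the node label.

Gus

Farness (sum of distances to all others) for each node — Daria:29, David:32, Grace:35, Gus:19, Halim:23, Hana:29, Hiro:24, Mei:25, Nate:33, Orla:23, Pablo:22, Tara:22.
The smallest farness is 19, for Gus, so Gus has the highest closeness.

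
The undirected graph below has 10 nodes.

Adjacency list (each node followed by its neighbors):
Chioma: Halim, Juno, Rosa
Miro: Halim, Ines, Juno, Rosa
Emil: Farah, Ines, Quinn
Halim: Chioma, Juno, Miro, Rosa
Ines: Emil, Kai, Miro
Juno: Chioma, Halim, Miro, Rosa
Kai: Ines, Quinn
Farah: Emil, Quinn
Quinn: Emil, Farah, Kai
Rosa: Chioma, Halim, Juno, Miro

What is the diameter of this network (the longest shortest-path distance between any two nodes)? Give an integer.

Eccentricity of each node (its greatest distance to any other): Chioma:5, Emil:4, Farah:5, Halim:4, Ines:3, Juno:4, Kai:4, Miro:3, Quinn:5, Rosa:4.
The maximum eccentricity is 5, realized for instance by the pair Chioma–Farah via Chioma – Rosa – Miro – Ines – Emil – Farah. So the diameter is 5.

5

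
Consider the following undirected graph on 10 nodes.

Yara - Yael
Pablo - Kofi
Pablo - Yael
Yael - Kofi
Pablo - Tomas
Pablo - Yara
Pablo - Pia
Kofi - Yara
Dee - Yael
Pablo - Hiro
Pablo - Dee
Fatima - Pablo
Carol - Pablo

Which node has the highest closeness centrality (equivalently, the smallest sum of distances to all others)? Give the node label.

Farness (sum of distances to all others) for each node — Carol:17, Dee:16, Fatima:17, Hiro:17, Kofi:15, Pablo:9, Pia:17, Tomas:17, Yael:14, Yara:15.
The smallest farness is 9, for Pablo, so Pablo has the highest closeness.

Pablo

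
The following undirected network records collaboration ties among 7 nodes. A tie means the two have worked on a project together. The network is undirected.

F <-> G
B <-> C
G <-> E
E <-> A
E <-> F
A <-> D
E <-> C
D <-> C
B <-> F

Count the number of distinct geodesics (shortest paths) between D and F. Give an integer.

The shortest distance is 3. The length-3 paths are: D–C–E–F; D–A–E–F; D–C–B–F.
That gives 3 distinct shortest paths.

3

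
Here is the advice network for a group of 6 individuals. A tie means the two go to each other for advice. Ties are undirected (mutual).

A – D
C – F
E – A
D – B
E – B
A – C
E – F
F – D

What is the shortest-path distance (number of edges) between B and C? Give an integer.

3

One shortest route is B – E – F – C, which uses 3 edges, and at distance 2 from B we only reach {A, F}, which does not include C. So d(B,C) = 3.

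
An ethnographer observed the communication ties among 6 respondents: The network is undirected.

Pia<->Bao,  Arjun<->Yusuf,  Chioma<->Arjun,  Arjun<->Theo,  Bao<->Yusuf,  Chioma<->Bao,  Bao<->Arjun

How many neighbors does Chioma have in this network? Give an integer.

2

Chioma is directly tied to Arjun and Bao. That is 2 neighbors, so the degree of Chioma is 2.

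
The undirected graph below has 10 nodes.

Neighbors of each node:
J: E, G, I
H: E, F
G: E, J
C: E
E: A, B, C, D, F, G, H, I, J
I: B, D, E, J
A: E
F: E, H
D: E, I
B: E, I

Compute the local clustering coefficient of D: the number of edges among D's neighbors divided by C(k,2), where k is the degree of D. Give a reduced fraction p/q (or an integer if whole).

D's neighbors: E and I (k = 2).
Possible neighbor pairs: C(2,2) = 1. Edges among them: E–I → e = 1.
Clustering(D) = 1/1.

1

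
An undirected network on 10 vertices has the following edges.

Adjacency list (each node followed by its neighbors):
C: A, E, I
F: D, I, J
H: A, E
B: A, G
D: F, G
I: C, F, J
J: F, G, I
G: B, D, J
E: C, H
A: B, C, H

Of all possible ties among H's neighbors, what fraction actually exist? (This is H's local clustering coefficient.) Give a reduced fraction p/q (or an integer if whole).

0

H's neighbors: A and E (k = 2).
Possible neighbor pairs: C(2,2) = 1. Edges among them: none → e = 0.
Clustering(H) = 0/1.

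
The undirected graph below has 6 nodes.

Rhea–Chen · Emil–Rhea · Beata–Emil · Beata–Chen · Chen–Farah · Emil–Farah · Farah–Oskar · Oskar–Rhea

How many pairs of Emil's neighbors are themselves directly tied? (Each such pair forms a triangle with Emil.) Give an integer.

Emil's neighbors are Beata, Farah, and Rhea, but none of them are tied to each other, so no triangle contains Emil.

0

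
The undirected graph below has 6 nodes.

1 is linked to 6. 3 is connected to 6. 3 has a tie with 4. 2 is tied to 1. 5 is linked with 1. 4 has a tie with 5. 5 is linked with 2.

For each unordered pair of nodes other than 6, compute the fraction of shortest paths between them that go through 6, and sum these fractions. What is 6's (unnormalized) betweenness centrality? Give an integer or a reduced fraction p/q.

3/2

Pairs whose geodesics pass through 6 — 3–1: 1; 3–2: 1/2.
All other pairs contribute 0.
Summing the contributions gives betweenness(6) = 3/2.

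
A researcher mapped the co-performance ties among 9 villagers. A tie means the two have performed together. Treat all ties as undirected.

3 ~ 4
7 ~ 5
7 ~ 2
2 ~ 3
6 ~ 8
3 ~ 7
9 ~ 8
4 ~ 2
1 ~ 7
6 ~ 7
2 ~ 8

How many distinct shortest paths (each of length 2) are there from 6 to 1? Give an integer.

The shortest distance is 2, and the only length-2 path is 6–7–1. So there is exactly 1 shortest path.

1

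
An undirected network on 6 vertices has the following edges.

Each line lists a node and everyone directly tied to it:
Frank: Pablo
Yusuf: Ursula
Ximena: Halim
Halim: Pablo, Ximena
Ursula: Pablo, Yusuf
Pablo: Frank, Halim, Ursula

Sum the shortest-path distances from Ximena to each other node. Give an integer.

13

Distances from Ximena: Frank:3, Halim:1, Pablo:2, Ursula:3, Yusuf:4.
Sum = 3 + 1 + 2 + 3 + 4 = 13.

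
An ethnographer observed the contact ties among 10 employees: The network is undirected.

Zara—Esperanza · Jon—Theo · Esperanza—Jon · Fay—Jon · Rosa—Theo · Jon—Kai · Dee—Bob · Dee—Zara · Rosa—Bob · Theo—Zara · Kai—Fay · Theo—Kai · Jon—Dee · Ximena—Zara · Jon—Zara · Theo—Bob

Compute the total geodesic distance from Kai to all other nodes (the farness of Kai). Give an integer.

16

Distances from Kai: Bob:2, Dee:2, Esperanza:2, Fay:1, Jon:1, Rosa:2, Theo:1, Ximena:3, Zara:2.
Sum = 2 + 2 + 2 + 1 + 1 + 2 + 1 + 3 + 2 = 16.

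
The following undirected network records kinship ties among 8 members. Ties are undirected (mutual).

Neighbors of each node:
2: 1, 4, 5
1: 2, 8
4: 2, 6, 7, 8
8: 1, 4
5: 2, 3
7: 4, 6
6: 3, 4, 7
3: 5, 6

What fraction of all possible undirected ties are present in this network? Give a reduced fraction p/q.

5/14

There are 10 edges and 8 nodes, so the maximum possible is C(8,2) = 28.
Density = 10/28 = 5/14.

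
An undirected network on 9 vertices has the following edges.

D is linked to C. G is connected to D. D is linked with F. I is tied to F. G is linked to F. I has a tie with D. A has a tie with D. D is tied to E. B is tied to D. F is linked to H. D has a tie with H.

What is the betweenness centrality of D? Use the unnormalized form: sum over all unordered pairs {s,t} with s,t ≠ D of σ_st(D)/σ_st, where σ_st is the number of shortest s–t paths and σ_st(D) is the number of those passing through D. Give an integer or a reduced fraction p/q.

47/2

Pairs whose geodesics pass through D — I–C: 1; I–H: 1/2; I–B: 1; I–E: 1; I–A: 1; I–G: 1/2; C–H: 1; C–B: 1; C–E: 1; C–A: 1; C–F: 1; C–G: 1; H–B: 1; H–E: 1 … (+11 more pairs).
All other pairs contribute 0.
Summing the contributions gives betweenness(D) = 47/2.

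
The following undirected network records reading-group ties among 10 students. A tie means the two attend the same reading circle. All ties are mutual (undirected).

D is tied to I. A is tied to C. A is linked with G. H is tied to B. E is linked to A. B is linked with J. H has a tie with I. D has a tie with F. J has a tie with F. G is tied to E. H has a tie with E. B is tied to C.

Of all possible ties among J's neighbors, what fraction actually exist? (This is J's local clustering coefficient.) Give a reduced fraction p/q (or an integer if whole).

0

J's neighbors: B and F (k = 2).
Possible neighbor pairs: C(2,2) = 1. Edges among them: none → e = 0.
Clustering(J) = 0/1.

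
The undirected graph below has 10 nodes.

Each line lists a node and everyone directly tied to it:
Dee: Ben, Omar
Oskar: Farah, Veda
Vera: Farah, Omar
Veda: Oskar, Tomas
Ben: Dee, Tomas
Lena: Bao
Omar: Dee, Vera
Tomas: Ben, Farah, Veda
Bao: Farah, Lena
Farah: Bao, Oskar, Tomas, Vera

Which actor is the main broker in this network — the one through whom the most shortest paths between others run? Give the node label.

Unnormalized betweenness of each node: Bao:8, Ben:5, Dee:7/3, Farah:64/3, Lena:0, Omar:10/3, Oskar:7/3, Tomas:34/3, Veda:4/3, Vera:7.
Farah has the largest value, 64/3, making it the main broker — the node through which the most shortest paths run.

Farah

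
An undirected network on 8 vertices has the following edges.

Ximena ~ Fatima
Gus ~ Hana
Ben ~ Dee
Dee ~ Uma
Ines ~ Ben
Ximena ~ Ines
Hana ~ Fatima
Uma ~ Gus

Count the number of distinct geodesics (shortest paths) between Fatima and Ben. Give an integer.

The shortest distance is 3, and the only length-3 path is Fatima–Ximena–Ines–Ben. So there is exactly 1 shortest path.

1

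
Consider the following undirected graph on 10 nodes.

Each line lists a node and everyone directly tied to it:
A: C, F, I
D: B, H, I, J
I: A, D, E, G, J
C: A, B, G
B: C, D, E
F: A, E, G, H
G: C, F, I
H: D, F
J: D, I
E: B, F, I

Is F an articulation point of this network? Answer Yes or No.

Even without F, every remaining node can still reach every other (the residual graph is connected), so F is not a cut vertex.

No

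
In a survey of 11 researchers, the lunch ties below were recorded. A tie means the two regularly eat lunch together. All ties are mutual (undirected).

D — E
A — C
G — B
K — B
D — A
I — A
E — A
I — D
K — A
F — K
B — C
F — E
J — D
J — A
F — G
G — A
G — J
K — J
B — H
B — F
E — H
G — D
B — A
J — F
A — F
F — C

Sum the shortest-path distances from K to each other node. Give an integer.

16

Distances from K: A:1, B:1, C:2, D:2, E:2, F:1, G:2, H:2, I:2, J:1.
Sum = 1 + 1 + 2 + 2 + 2 + 1 + 2 + 2 + 2 + 1 = 16.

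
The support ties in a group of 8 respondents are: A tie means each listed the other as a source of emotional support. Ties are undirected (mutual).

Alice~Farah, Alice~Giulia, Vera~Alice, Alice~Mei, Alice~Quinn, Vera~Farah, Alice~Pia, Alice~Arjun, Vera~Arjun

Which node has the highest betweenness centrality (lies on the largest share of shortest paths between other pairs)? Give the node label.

Unnormalized betweenness of each node: Alice:37/2, Arjun:0, Farah:0, Giulia:0, Mei:0, Pia:0, Quinn:0, Vera:1/2.
Alice has the largest value, 37/2, making it the main broker — the node through which the most shortest paths run.

Alice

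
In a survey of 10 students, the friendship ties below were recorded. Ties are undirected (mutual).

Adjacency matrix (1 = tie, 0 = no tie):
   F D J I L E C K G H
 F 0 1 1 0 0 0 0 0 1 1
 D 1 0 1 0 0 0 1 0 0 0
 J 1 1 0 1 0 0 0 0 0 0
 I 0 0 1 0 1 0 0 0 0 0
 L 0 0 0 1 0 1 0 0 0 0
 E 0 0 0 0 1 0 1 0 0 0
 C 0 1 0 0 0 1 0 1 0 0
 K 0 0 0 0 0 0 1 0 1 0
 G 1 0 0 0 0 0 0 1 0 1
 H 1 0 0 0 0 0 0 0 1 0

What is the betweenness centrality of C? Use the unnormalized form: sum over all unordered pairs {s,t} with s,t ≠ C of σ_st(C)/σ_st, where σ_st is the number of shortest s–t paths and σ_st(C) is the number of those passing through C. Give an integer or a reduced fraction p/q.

Pairs whose geodesics pass through C — F–E: 1; D–L: 1/2; D–E: 1; D–K: 1; J–E: 1/2; J–K: 1/2; I–K: 2/3; L–K: 1; L–G: 1/2; E–K: 1; E–G: 1; E–H: 2/2.
All other pairs contribute 0.
Summing the contributions gives betweenness(C) = 29/3.

29/3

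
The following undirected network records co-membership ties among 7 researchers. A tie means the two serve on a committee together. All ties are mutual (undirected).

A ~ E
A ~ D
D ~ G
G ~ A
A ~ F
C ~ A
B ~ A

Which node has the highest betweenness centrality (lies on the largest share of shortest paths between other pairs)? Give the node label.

Unnormalized betweenness of each node: A:14, B:0, C:0, D:0, E:0, F:0, G:0.
A has the largest value, 14, making it the main broker — the node through which the most shortest paths run.

A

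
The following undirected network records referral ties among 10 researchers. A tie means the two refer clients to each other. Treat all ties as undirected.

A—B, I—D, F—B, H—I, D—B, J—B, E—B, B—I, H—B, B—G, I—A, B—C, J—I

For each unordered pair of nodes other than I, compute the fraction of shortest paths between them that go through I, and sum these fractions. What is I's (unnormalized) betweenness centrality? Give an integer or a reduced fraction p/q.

3

Pairs whose geodesics pass through I — D–H: 1/2; D–A: 1/2; D–J: 1/2; H–A: 1/2; H–J: 1/2; A–J: 1/2.
All other pairs contribute 0.
Summing the contributions gives betweenness(I) = 3.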